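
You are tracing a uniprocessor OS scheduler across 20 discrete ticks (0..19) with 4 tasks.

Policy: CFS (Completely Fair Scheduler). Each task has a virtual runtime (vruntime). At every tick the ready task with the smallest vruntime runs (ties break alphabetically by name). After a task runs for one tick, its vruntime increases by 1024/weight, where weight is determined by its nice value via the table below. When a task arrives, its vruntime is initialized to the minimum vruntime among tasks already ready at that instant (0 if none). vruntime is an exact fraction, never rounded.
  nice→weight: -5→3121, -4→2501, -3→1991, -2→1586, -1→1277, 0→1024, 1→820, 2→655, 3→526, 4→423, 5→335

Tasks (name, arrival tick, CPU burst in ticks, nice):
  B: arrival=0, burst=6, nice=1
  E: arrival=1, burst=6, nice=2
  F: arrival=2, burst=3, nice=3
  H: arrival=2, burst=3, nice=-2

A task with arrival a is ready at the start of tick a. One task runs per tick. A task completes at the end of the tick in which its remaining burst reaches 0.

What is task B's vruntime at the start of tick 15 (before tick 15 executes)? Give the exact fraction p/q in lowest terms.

vruntime(B, start of tick 15) = 256/41

t=0: vr[B=0] → run B
t=1: vr[B=256/205 E=256/205] → run B
t=2: vr[B=512/205 E=256/205 F=256/205 H=256/205] → run E
t=3: vr[B=512/205 E=15104/5371 F=256/205 H=256/205] → run F
t=4: vr[B=512/205 E=15104/5371 F=172288/53915 H=256/205] → run H
t=5: vr[B=512/205 E=15104/5371 F=172288/53915 H=307968/162565] → run H
t=6: vr[B=512/205 E=15104/5371 F=172288/53915 H=412928/162565] → run B
t=7: vr[B=768/205 E=15104/5371 F=172288/53915 H=412928/162565] → run H
t=8: vr[B=768/205 E=15104/5371 F=172288/53915] → run E
t=9: vr[B=768/205 E=117504/26855 F=172288/53915] → run F
t=10: vr[B=768/205 E=117504/26855 F=277248/53915] → run B
t=11: vr[B=1024/205 E=117504/26855 F=277248/53915] → run E
t=12: vr[B=1024/205 E=159488/26855 F=277248/53915] → run B
t=13: vr[B=256/41 E=159488/26855 F=277248/53915] → run F
t=14: vr[B=256/41 E=159488/26855] → run E
t=15: vr[B=256/41 E=201472/26855] → run B
t=16: vr[E=201472/26855] → run E
t=17: vr[E=243456/26855] → run E
t=18: (idle)
t=19: (idle)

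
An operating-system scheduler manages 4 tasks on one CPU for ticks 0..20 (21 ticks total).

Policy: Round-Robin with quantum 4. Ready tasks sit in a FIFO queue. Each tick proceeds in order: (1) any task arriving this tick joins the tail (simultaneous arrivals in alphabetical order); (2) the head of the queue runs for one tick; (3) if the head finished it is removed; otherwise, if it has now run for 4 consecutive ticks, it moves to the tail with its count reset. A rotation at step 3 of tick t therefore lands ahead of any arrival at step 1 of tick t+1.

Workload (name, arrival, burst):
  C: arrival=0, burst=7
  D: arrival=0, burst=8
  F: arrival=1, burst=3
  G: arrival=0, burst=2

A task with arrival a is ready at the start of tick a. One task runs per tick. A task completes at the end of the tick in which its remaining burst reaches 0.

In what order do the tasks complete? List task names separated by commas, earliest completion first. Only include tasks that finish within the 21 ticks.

completion order = G, F, C, D

t=0: queue=[C,D,G] q_used=0 → run C
t=1: queue=[C,D,G,F] q_used=1 → run C
t=2: queue=[C,D,G,F] q_used=2 → run C
t=3: queue=[C,D,G,F] q_used=3 → run C
t=4: queue=[D,G,F,C] q_used=0 → run D
t=5: queue=[D,G,F,C] q_used=1 → run D
t=6: queue=[D,G,F,C] q_used=2 → run D
t=7: queue=[D,G,F,C] q_used=3 → run D
t=8: queue=[G,F,C,D] q_used=0 → run G
t=9: queue=[G,F,C,D] q_used=1 → run G
t=10: queue=[F,C,D] q_used=0 → run F
t=11: queue=[F,C,D] q_used=1 → run F
t=12: queue=[F,C,D] q_used=2 → run F
t=13: queue=[C,D] q_used=0 → run C
t=14: queue=[C,D] q_used=1 → run C
t=15: queue=[C,D] q_used=2 → run C
t=16: queue=[D] q_used=0 → run D
t=17: queue=[D] q_used=1 → run D
t=18: queue=[D] q_used=2 → run D
t=19: queue=[D] q_used=3 → run D
t=20: (idle)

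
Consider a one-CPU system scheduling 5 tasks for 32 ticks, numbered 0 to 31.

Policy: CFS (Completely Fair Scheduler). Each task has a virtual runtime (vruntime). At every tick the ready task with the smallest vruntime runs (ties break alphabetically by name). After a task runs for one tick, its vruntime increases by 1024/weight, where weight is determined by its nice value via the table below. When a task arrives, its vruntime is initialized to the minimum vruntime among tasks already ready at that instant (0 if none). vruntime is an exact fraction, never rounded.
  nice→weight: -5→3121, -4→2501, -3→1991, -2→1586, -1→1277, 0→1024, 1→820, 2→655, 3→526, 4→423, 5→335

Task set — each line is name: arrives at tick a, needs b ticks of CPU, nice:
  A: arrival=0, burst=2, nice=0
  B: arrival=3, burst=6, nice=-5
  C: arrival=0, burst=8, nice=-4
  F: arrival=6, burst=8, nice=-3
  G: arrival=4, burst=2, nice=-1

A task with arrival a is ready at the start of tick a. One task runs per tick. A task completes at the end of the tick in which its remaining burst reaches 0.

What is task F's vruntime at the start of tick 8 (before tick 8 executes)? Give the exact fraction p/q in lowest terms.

vruntime(F, start of tick 8) = 3015/1991

t=0: vr[A=0 C=0] → run A
t=1: vr[A=1 C=0] → run C
t=2: vr[A=1 C=1024/2501] → run C
t=3: vr[A=1 B=2048/2501 C=2048/2501] → run B
t=4: vr[A=1 B=8952832/7805621 C=2048/2501 G=2048/2501] → run C
t=5: vr[A=1 B=8952832/7805621 C=3072/2501 G=2048/2501] → run G
t=6: vr[A=1 B=8952832/7805621 C=3072/2501 F=1 G=5176320/3193777] → run A
t=7: vr[B=8952832/7805621 C=3072/2501 F=1 G=5176320/3193777] → run F
t=8: vr[B=8952832/7805621 C=3072/2501 F=3015/1991 G=5176320/3193777] → run B
t=9: vr[B=11513856/7805621 C=3072/2501 F=3015/1991 G=5176320/3193777] → run C
t=10: vr[B=11513856/7805621 C=4096/2501 F=3015/1991 G=5176320/3193777] → run B
t=11: vr[B=14074880/7805621 C=4096/2501 F=3015/1991 G=5176320/3193777] → run F
t=12: vr[B=14074880/7805621 C=4096/2501 F=4039/1991 G=5176320/3193777] → run G
t=13: vr[B=14074880/7805621 C=4096/2501 F=4039/1991] → run C
t=14: vr[B=14074880/7805621 C=5120/2501 F=4039/1991] → run B
t=15: vr[B=16635904/7805621 C=5120/2501 F=4039/1991] → run F
t=16: vr[B=16635904/7805621 C=5120/2501 F=5063/1991] → run C
t=17: vr[B=16635904/7805621 C=6144/2501 F=5063/1991] → run B
t=18: vr[B=19196928/7805621 C=6144/2501 F=5063/1991] → run C
t=19: vr[B=19196928/7805621 C=7168/2501 F=5063/1991] → run B
t=20: vr[C=7168/2501 F=5063/1991] → run F
t=21: vr[C=7168/2501 F=6087/1991] → run C
t=22: vr[F=6087/1991] → run F
t=23: vr[F=7111/1991] → run F
t=24: vr[F=8135/1991] → run F
t=25: vr[F=9159/1991] → run F
t=26: (idle)
t=27: (idle)
t=28: (idle)
t=29: (idle)
t=30: (idle)
t=31: (idle)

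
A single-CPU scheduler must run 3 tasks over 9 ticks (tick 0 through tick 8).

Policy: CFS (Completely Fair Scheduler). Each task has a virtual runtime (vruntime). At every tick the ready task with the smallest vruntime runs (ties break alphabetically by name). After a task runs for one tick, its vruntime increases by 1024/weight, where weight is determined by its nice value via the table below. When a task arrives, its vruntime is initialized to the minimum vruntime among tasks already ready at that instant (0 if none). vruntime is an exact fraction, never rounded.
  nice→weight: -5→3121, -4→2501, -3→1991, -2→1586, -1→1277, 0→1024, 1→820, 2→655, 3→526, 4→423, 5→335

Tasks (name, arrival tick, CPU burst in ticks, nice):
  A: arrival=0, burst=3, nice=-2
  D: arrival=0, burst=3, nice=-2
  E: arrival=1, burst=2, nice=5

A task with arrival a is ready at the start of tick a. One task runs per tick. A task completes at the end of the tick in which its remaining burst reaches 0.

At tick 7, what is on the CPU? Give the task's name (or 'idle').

t=0: vr[A=0 D=0] → run A
t=1: vr[A=512/793 D=0 E=0] → run D
t=2: vr[A=512/793 D=512/793 E=0] → run E
t=3: vr[A=512/793 D=512/793 E=1024/335] → run A
t=4: vr[A=1024/793 D=512/793 E=1024/335] → run D
t=5: vr[A=1024/793 D=1024/793 E=1024/335] → run A
t=6: vr[D=1024/793 E=1024/335] → run D
t=7: vr[E=1024/335] → run E
t=8: (idle)

running at tick 7 = E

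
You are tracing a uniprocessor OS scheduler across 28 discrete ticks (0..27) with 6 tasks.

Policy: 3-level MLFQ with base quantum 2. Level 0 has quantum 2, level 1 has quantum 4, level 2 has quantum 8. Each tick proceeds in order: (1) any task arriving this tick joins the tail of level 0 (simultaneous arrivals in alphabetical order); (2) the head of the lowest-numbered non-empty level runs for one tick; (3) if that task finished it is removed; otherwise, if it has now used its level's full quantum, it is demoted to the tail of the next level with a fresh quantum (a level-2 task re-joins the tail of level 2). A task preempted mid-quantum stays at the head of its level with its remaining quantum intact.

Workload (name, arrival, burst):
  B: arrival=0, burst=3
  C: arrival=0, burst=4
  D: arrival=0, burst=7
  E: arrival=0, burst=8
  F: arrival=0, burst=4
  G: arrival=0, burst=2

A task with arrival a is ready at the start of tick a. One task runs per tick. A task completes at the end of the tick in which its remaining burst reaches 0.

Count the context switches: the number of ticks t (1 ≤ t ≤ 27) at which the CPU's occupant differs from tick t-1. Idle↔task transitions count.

context switches = 12

t=0: L0/L1/L2 = BCDEFG/-/- → run B
t=1: L0/L1/L2 = BCDEFG/-/- → run B
t=2: L0/L1/L2 = CDEFG/B/- → run C
t=3: L0/L1/L2 = CDEFG/B/- → run C
t=4: L0/L1/L2 = DEFG/BC/- → run D
t=5: L0/L1/L2 = DEFG/BC/- → run D
t=6: L0/L1/L2 = EFG/BCD/- → run E
t=7: L0/L1/L2 = EFG/BCD/- → run E
t=8: L0/L1/L2 = FG/BCDE/- → run F
t=9: L0/L1/L2 = FG/BCDE/- → run F
t=10: L0/L1/L2 = G/BCDEF/- → run G
t=11: L0/L1/L2 = G/BCDEF/- → run G
t=12: L0/L1/L2 = -/BCDEF/- → run B
t=13: L0/L1/L2 = -/CDEF/- → run C
t=14: L0/L1/L2 = -/CDEF/- → run C
t=15: L0/L1/L2 = -/DEF/- → run D
t=16: L0/L1/L2 = -/DEF/- → run D
t=17: L0/L1/L2 = -/DEF/- → run D
t=18: L0/L1/L2 = -/DEF/- → run D
t=19: L0/L1/L2 = -/EF/D → run E
t=20: L0/L1/L2 = -/EF/D → run E
t=21: L0/L1/L2 = -/EF/D → run E
t=22: L0/L1/L2 = -/EF/D → run E
t=23: L0/L1/L2 = -/F/DE → run F
t=24: L0/L1/L2 = -/F/DE → run F
t=25: L0/L1/L2 = -/-/DE → run D
t=26: L0/L1/L2 = -/-/E → run E
t=27: L0/L1/L2 = -/-/E → run E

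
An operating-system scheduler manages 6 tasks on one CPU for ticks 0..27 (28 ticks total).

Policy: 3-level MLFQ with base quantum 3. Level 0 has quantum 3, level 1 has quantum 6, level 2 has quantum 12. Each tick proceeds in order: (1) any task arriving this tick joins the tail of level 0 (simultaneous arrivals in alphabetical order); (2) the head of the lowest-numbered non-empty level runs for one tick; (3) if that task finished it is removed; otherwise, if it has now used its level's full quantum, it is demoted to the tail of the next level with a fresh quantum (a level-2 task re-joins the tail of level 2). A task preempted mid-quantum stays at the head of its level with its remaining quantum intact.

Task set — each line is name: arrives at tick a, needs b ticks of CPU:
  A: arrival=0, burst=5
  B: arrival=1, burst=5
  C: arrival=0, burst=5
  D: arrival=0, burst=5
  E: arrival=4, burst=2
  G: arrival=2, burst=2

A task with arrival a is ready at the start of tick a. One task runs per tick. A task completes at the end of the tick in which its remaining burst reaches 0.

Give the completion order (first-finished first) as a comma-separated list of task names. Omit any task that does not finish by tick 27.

t=0: L0/L1/L2 = ACD/-/- → run A
t=1: L0/L1/L2 = ACDB/-/- → run A
t=2: L0/L1/L2 = ACDBG/-/- → run A
t=3: L0/L1/L2 = CDBG/A/- → run C
t=4: L0/L1/L2 = CDBGE/A/- → run C
t=5: L0/L1/L2 = CDBGE/A/- → run C
t=6: L0/L1/L2 = DBGE/AC/- → run D
t=7: L0/L1/L2 = DBGE/AC/- → run D
t=8: L0/L1/L2 = DBGE/AC/- → run D
t=9: L0/L1/L2 = BGE/ACD/- → run B
t=10: L0/L1/L2 = BGE/ACD/- → run B
t=11: L0/L1/L2 = BGE/ACD/- → run B
t=12: L0/L1/L2 = GE/ACDB/- → run G
t=13: L0/L1/L2 = GE/ACDB/- → run G
t=14: L0/L1/L2 = E/ACDB/- → run E
t=15: L0/L1/L2 = E/ACDB/- → run E
t=16: L0/L1/L2 = -/ACDB/- → run A
t=17: L0/L1/L2 = -/ACDB/- → run A
t=18: L0/L1/L2 = -/CDB/- → run C
t=19: L0/L1/L2 = -/CDB/- → run C
t=20: L0/L1/L2 = -/DB/- → run D
t=21: L0/L1/L2 = -/DB/- → run D
t=22: L0/L1/L2 = -/B/- → run B
t=23: L0/L1/L2 = -/B/- → run B
t=24: (idle)
t=25: (idle)
t=26: (idle)
t=27: (idle)

completion order = G, E, A, C, D, B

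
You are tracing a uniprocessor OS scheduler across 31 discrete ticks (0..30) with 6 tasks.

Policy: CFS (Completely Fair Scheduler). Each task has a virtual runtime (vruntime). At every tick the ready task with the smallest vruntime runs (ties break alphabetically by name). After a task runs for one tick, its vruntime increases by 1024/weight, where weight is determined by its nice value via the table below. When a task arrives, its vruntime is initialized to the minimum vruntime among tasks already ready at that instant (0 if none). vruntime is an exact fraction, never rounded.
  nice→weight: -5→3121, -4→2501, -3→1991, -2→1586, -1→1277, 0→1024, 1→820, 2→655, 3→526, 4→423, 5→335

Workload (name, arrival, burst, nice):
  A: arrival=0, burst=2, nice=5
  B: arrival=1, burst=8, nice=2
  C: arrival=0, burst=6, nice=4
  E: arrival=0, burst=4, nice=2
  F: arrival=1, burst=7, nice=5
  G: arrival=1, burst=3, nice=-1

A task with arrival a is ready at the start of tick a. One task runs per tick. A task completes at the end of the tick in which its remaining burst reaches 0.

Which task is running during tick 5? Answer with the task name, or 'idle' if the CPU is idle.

running at tick 5 = G

t=0: vr[A=0 C=0 E=0] → run A
t=1: vr[A=1024/335 B=0 C=0 E=0 F=0 G=0] → run B
t=2: vr[A=1024/335 B=1024/655 C=0 E=0 F=0 G=0] → run C
t=3: vr[A=1024/335 B=1024/655 C=1024/423 E=0 F=0 G=0] → run E
t=4: vr[A=1024/335 B=1024/655 C=1024/423 E=1024/655 F=0 G=0] → run F
t=5: vr[A=1024/335 B=1024/655 C=1024/423 E=1024/655 F=1024/335 G=0] → run G
t=6: vr[A=1024/335 B=1024/655 C=1024/423 E=1024/655 F=1024/335 G=1024/1277] → run G
t=7: vr[A=1024/335 B=1024/655 C=1024/423 E=1024/655 F=1024/335 G=2048/1277] → run B
t=8: vr[A=1024/335 B=2048/655 C=1024/423 E=1024/655 F=1024/335 G=2048/1277] → run E
t=9: vr[A=1024/335 B=2048/655 C=1024/423 E=2048/655 F=1024/335 G=2048/1277] → run G
t=10: vr[A=1024/335 B=2048/655 C=1024/423 E=2048/655 F=1024/335] → run C
t=11: vr[A=1024/335 B=2048/655 C=2048/423 E=2048/655 F=1024/335] → run A
t=12: vr[B=2048/655 C=2048/423 E=2048/655 F=1024/335] → run F
t=13: vr[B=2048/655 C=2048/423 E=2048/655 F=2048/335] → run B
t=14: vr[B=3072/655 C=2048/423 E=2048/655 F=2048/335] → run E
t=15: vr[B=3072/655 C=2048/423 E=3072/655 F=2048/335] → run B
t=16: vr[B=4096/655 C=2048/423 E=3072/655 F=2048/335] → run E
t=17: vr[B=4096/655 C=2048/423 F=2048/335] → run C
t=18: vr[B=4096/655 C=1024/141 F=2048/335] → run F
t=19: vr[B=4096/655 C=1024/141 F=3072/335] → run B
t=20: vr[B=1024/131 C=1024/141 F=3072/335] → run C
t=21: vr[B=1024/131 C=4096/423 F=3072/335] → run B
t=22: vr[B=6144/655 C=4096/423 F=3072/335] → run F
t=23: vr[B=6144/655 C=4096/423 F=4096/335] → run B
t=24: vr[B=7168/655 C=4096/423 F=4096/335] → run C
t=25: vr[B=7168/655 C=5120/423 F=4096/335] → run B
t=26: vr[C=5120/423 F=4096/335] → run C
t=27: vr[F=4096/335] → run F
t=28: vr[F=1024/67] → run F
t=29: vr[F=6144/335] → run F
t=30: (idle)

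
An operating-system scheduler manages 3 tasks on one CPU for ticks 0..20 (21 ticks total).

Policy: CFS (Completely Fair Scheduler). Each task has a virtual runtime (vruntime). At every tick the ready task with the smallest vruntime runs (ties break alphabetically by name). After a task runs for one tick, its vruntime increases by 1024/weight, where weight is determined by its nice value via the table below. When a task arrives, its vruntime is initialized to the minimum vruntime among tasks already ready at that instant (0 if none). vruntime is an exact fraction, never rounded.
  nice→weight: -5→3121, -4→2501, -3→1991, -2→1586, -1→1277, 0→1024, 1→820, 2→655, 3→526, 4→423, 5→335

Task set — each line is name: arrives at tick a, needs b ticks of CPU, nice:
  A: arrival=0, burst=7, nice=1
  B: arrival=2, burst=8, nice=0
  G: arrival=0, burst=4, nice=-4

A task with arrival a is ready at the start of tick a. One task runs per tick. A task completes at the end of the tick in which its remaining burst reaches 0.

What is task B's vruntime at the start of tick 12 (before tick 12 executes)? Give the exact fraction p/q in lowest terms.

vruntime(B, start of tick 12) = 11028/2501

t=0: vr[A=0 G=0] → run A
t=1: vr[A=256/205 G=0] → run G
t=2: vr[A=256/205 B=1024/2501 G=1024/2501] → run B
t=3: vr[A=256/205 B=3525/2501 G=1024/2501] → run G
t=4: vr[A=256/205 B=3525/2501 G=2048/2501] → run G
t=5: vr[A=256/205 B=3525/2501 G=3072/2501] → run G
t=6: vr[A=256/205 B=3525/2501] → run A
t=7: vr[A=512/205 B=3525/2501] → run B
t=8: vr[A=512/205 B=6026/2501] → run B
t=9: vr[A=512/205 B=8527/2501] → run A
t=10: vr[A=768/205 B=8527/2501] → run B
t=11: vr[A=768/205 B=11028/2501] → run A
t=12: vr[A=1024/205 B=11028/2501] → run B
t=13: vr[A=1024/205 B=13529/2501] → run A
t=14: vr[A=256/41 B=13529/2501] → run B
t=15: vr[A=256/41 B=16030/2501] → run A
t=16: vr[A=1536/205 B=16030/2501] → run B
t=17: vr[A=1536/205 B=18531/2501] → run B
t=18: vr[A=1536/205] → run A
t=19: (idle)
t=20: (idle)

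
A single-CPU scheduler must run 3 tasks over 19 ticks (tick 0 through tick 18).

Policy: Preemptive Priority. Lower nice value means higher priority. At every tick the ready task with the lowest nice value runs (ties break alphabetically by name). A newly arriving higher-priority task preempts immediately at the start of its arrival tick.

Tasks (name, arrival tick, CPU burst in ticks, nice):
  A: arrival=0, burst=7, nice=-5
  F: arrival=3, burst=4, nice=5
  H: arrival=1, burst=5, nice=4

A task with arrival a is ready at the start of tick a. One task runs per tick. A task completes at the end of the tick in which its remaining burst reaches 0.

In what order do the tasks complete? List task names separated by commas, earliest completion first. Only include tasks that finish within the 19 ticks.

completion order = A, H, F

t=0: ready={A} → run A
t=1: ready={A,H} → run A
t=2: ready={A,H} → run A
t=3: ready={A,F,H} → run A
t=4: ready={A,F,H} → run A
t=5: ready={A,F,H} → run A
t=6: ready={A,F,H} → run A
t=7: ready={F,H} → run H
t=8: ready={F,H} → run H
t=9: ready={F,H} → run H
t=10: ready={F,H} → run H
t=11: ready={F,H} → run H
t=12: ready={F} → run F
t=13: ready={F} → run F
t=14: ready={F} → run F
t=15: ready={F} → run F
t=16: (idle)
t=17: (idle)
t=18: (idle)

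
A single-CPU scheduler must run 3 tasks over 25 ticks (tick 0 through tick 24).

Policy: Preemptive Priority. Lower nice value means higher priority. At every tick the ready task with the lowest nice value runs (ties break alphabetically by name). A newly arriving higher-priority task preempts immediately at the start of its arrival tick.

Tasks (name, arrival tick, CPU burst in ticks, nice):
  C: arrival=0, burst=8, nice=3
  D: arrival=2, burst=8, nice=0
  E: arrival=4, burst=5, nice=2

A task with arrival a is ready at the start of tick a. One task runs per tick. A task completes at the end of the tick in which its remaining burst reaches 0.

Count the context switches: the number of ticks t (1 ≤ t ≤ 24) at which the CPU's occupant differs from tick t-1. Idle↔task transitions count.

context switches = 4

t=0: ready={C} → run C
t=1: ready={C} → run C
t=2: ready={C,D} → run D
t=3: ready={C,D} → run D
t=4: ready={C,D,E} → run D
t=5: ready={C,D,E} → run D
t=6: ready={C,D,E} → run D
t=7: ready={C,D,E} → run D
t=8: ready={C,D,E} → run D
t=9: ready={C,D,E} → run D
t=10: ready={C,E} → run E
t=11: ready={C,E} → run E
t=12: ready={C,E} → run E
t=13: ready={C,E} → run E
t=14: ready={C,E} → run E
t=15: ready={C} → run C
t=16: ready={C} → run C
t=17: ready={C} → run C
t=18: ready={C} → run C
t=19: ready={C} → run C
t=20: ready={C} → run C
t=21: (idle)
t=22: (idle)
t=23: (idle)
t=24: (idle)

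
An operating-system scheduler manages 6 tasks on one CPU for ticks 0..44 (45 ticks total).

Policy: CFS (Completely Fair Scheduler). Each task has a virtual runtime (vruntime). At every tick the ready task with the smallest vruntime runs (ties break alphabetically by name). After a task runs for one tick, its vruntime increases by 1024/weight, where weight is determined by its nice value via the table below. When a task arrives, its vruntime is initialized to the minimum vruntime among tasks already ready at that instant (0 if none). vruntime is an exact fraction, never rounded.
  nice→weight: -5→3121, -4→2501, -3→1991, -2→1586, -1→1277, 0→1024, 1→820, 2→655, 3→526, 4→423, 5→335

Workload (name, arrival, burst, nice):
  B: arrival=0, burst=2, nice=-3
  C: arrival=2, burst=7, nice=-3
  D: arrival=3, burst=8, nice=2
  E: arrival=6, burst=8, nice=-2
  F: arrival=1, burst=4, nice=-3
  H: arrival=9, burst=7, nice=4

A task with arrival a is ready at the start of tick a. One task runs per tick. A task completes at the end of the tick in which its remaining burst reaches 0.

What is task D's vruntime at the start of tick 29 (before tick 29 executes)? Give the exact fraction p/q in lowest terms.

vruntime(D, start of tick 29) = 2172928/260821

t=0: vr[B=0] → run B
t=1: vr[B=1024/1991 F=1024/1991] → run B
t=2: vr[C=1024/1991 F=1024/1991] → run C
t=3: vr[C=2048/1991 D=1024/1991 F=1024/1991] → run D
t=4: vr[C=2048/1991 D=2709504/1304105 F=1024/1991] → run F
t=5: vr[C=2048/1991 D=2709504/1304105 F=2048/1991] → run C
t=6: vr[C=3072/1991 D=2709504/1304105 E=2048/1991 F=2048/1991] → run E
t=7: vr[C=3072/1991 D=2709504/1304105 E=2643456/1578863 F=2048/1991] → run F
t=8: vr[C=3072/1991 D=2709504/1304105 E=2643456/1578863 F=3072/1991] → run C
t=9: vr[C=4096/1991 D=2709504/1304105 E=2643456/1578863 F=3072/1991 H=3072/1991] → run F
t=10: vr[C=4096/1991 D=2709504/1304105 E=2643456/1578863 F=4096/1991 H=3072/1991] → run H
t=11: vr[C=4096/1991 D=2709504/1304105 E=2643456/1578863 F=4096/1991 H=3338240/842193] → run E
t=12: vr[C=4096/1991 D=2709504/1304105 E=3662848/1578863 F=4096/1991 H=3338240/842193] → run C
t=13: vr[C=5120/1991 D=2709504/1304105 E=3662848/1578863 F=4096/1991 H=3338240/842193] → run F
t=14: vr[C=5120/1991 D=2709504/1304105 E=3662848/1578863 H=3338240/842193] → run D
t=15: vr[C=5120/1991 D=4748288/1304105 E=3662848/1578863 H=3338240/842193] → run E
t=16: vr[C=5120/1991 D=4748288/1304105 E=4682240/1578863 H=3338240/842193] → run C
t=17: vr[C=6144/1991 D=4748288/1304105 E=4682240/1578863 H=3338240/842193] → run E
t=18: vr[C=6144/1991 D=4748288/1304105 E=5701632/1578863 H=3338240/842193] → run C
t=19: vr[C=7168/1991 D=4748288/1304105 E=5701632/1578863 H=3338240/842193] → run C
t=20: vr[D=4748288/1304105 E=5701632/1578863 H=3338240/842193] → run E
t=21: vr[D=4748288/1304105 E=6721024/1578863 H=3338240/842193] → run D
t=22: vr[D=6787072/1304105 E=6721024/1578863 H=3338240/842193] → run H
t=23: vr[D=6787072/1304105 E=6721024/1578863 H=5377024/842193] → run E
t=24: vr[D=6787072/1304105 E=7740416/1578863 H=5377024/842193] → run E
t=25: vr[D=6787072/1304105 E=8759808/1578863 H=5377024/842193] → run D
t=26: vr[D=8825856/1304105 E=8759808/1578863 H=5377024/842193] → run E
t=27: vr[D=8825856/1304105 H=5377024/842193] → run H
t=28: vr[D=8825856/1304105 H=2471936/280731] → run D
t=29: vr[D=2172928/260821 H=2471936/280731] → run D
t=30: vr[D=12903424/1304105 H=2471936/280731] → run H
t=31: vr[D=12903424/1304105 H=9454592/842193] → run D
t=32: vr[D=14942208/1304105 H=9454592/842193] → run H
t=33: vr[D=14942208/1304105 H=11493376/842193] → run D
t=34: vr[H=11493376/842193] → run H
t=35: vr[H=4510720/280731] → run H
t=36: (idle)
t=37: (idle)
t=38: (idle)
t=39: (idle)
t=40: (idle)
t=41: (idle)
t=42: (idle)
t=43: (idle)
t=44: (idle)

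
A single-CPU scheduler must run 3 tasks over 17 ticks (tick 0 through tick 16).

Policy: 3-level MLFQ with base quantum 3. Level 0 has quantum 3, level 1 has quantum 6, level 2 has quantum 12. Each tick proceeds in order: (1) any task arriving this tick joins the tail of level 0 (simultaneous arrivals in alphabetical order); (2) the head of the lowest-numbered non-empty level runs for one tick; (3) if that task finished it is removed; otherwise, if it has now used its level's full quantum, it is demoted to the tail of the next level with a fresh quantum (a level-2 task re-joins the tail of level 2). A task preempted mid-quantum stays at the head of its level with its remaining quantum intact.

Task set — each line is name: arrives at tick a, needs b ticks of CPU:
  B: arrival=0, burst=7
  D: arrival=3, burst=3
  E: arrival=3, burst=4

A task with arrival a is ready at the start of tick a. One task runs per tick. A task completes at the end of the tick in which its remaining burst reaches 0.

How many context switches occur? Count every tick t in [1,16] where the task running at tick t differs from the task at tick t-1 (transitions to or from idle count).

context switches = 5

t=0: L0/L1/L2 = B/-/- → run B
t=1: L0/L1/L2 = B/-/- → run B
t=2: L0/L1/L2 = B/-/- → run B
t=3: L0/L1/L2 = DE/B/- → run D
t=4: L0/L1/L2 = DE/B/- → run D
t=5: L0/L1/L2 = DE/B/- → run D
t=6: L0/L1/L2 = E/B/- → run E
t=7: L0/L1/L2 = E/B/- → run E
t=8: L0/L1/L2 = E/B/- → run E
t=9: L0/L1/L2 = -/BE/- → run B
t=10: L0/L1/L2 = -/BE/- → run B
t=11: L0/L1/L2 = -/BE/- → run B
t=12: L0/L1/L2 = -/BE/- → run B
t=13: L0/L1/L2 = -/E/- → run E
t=14: (idle)
t=15: (idle)
t=16: (idle)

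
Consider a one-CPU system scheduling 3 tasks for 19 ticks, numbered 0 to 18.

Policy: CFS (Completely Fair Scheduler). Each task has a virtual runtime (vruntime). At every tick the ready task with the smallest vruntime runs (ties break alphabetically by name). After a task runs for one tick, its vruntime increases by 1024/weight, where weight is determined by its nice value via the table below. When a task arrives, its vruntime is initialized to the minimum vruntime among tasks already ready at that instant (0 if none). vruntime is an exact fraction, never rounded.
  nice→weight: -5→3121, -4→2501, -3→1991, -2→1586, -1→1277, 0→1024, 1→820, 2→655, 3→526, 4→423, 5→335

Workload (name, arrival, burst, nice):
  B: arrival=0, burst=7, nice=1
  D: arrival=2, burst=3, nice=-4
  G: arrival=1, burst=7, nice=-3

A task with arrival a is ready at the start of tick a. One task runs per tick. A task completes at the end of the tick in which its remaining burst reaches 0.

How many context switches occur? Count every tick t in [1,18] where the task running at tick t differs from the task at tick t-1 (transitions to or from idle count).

context switches = 12

t=0: vr[B=0] → run B
t=1: vr[B=256/205 G=256/205] → run B
t=2: vr[B=512/205 D=256/205 G=256/205] → run D
t=3: vr[B=512/205 D=20736/12505 G=256/205] → run G
t=4: vr[B=512/205 D=20736/12505 G=719616/408155] → run D
t=5: vr[B=512/205 D=25856/12505 G=719616/408155] → run G
t=6: vr[B=512/205 D=25856/12505 G=929536/408155] → run D
t=7: vr[B=512/205 G=929536/408155] → run G
t=8: vr[B=512/205 G=1139456/408155] → run B
t=9: vr[B=768/205 G=1139456/408155] → run G
t=10: vr[B=768/205 G=1349376/408155] → run G
t=11: vr[B=768/205 G=1559296/408155] → run B
t=12: vr[B=1024/205 G=1559296/408155] → run G
t=13: vr[B=1024/205 G=1769216/408155] → run G
t=14: vr[B=1024/205] → run B
t=15: vr[B=256/41] → run B
t=16: vr[B=1536/205] → run B
t=17: (idle)
t=18: (idle)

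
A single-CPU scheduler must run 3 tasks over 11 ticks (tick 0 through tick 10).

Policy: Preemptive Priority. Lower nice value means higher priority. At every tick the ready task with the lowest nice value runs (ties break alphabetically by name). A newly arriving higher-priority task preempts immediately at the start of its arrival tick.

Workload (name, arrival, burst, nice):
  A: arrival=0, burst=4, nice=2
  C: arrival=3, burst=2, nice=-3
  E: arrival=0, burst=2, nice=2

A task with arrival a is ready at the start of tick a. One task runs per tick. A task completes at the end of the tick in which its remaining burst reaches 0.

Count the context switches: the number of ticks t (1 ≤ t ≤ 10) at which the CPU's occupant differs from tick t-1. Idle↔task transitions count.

context switches = 4

t=0: ready={A,E} → run A
t=1: ready={A,E} → run A
t=2: ready={A,E} → run A
t=3: ready={A,C,E} → run C
t=4: ready={A,C,E} → run C
t=5: ready={A,E} → run A
t=6: ready={E} → run E
t=7: ready={E} → run E
t=8: (idle)
t=9: (idle)
t=10: (idle)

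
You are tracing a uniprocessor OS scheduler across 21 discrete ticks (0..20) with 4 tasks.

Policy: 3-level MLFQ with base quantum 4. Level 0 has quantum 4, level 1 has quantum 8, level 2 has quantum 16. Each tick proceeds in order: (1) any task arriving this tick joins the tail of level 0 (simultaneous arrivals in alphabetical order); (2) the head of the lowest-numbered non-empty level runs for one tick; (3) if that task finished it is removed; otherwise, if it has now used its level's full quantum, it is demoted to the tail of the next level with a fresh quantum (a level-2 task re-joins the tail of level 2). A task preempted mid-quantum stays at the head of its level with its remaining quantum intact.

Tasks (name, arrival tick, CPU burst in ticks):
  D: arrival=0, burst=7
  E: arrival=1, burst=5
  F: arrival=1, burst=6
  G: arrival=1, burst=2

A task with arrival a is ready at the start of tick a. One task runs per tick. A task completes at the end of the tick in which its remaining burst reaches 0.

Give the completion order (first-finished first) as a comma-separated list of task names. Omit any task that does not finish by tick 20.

completion order = G, D, E, F

t=0: L0/L1/L2 = D/-/- → run D
t=1: L0/L1/L2 = DEFG/-/- → run D
t=2: L0/L1/L2 = DEFG/-/- → run D
t=3: L0/L1/L2 = DEFG/-/- → run D
t=4: L0/L1/L2 = EFG/D/- → run E
t=5: L0/L1/L2 = EFG/D/- → run E
t=6: L0/L1/L2 = EFG/D/- → run E
t=7: L0/L1/L2 = EFG/D/- → run E
t=8: L0/L1/L2 = FG/DE/- → run F
t=9: L0/L1/L2 = FG/DE/- → run F
t=10: L0/L1/L2 = FG/DE/- → run F
t=11: L0/L1/L2 = FG/DE/- → run F
t=12: L0/L1/L2 = G/DEF/- → run G
t=13: L0/L1/L2 = G/DEF/- → run G
t=14: L0/L1/L2 = -/DEF/- → run D
t=15: L0/L1/L2 = -/DEF/- → run D
t=16: L0/L1/L2 = -/DEF/- → run D
t=17: L0/L1/L2 = -/EF/- → run E
t=18: L0/L1/L2 = -/F/- → run F
t=19: L0/L1/L2 = -/F/- → run F
t=20: (idle)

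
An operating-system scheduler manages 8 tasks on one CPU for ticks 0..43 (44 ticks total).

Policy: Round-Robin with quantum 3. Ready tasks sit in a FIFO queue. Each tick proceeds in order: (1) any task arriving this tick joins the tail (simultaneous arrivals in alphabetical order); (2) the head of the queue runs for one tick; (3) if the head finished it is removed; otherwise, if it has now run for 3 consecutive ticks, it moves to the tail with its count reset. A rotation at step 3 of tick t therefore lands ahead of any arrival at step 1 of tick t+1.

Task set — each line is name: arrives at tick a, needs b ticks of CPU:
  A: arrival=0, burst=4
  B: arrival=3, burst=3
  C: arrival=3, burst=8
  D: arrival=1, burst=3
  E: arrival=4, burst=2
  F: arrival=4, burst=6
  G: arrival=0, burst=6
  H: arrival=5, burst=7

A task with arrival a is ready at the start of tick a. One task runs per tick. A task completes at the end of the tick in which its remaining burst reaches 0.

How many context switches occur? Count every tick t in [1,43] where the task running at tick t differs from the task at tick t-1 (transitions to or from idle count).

t=0: queue=[A,G] q_used=0 → run A
t=1: queue=[A,G,D] q_used=1 → run A
t=2: queue=[A,G,D] q_used=2 → run A
t=3: queue=[G,D,A,B,C] q_used=0 → run G
t=4: queue=[G,D,A,B,C,E,F] q_used=1 → run G
t=5: queue=[G,D,A,B,C,E,F,H] q_used=2 → run G
t=6: queue=[D,A,B,C,E,F,H,G] q_used=0 → run D
t=7: queue=[D,A,B,C,E,F,H,G] q_used=1 → run D
t=8: queue=[D,A,B,C,E,F,H,G] q_used=2 → run D
t=9: queue=[A,B,C,E,F,H,G] q_used=0 → run A
t=10: queue=[B,C,E,F,H,G] q_used=0 → run B
t=11: queue=[B,C,E,F,H,G] q_used=1 → run B
t=12: queue=[B,C,E,F,H,G] q_used=2 → run B
t=13: queue=[C,E,F,H,G] q_used=0 → run C
t=14: queue=[C,E,F,H,G] q_used=1 → run C
t=15: queue=[C,E,F,H,G] q_used=2 → run C
t=16: queue=[E,F,H,G,C] q_used=0 → run E
t=17: queue=[E,F,H,G,C] q_used=1 → run E
t=18: queue=[F,H,G,C] q_used=0 → run F
t=19: queue=[F,H,G,C] q_used=1 → run F
t=20: queue=[F,H,G,C] q_used=2 → run F
t=21: queue=[H,G,C,F] q_used=0 → run H
t=22: queue=[H,G,C,F] q_used=1 → run H
t=23: queue=[H,G,C,F] q_used=2 → run H
t=24: queue=[G,C,F,H] q_used=0 → run G
t=25: queue=[G,C,F,H] q_used=1 → run G
t=26: queue=[G,C,F,H] q_used=2 → run G
t=27: queue=[C,F,H] q_used=0 → run C
t=28: queue=[C,F,H] q_used=1 → run C
t=29: queue=[C,F,H] q_used=2 → run C
t=30: queue=[F,H,C] q_used=0 → run F
t=31: queue=[F,H,C] q_used=1 → run F
t=32: queue=[F,H,C] q_used=2 → run F
t=33: queue=[H,C] q_used=0 → run H
t=34: queue=[H,C] q_used=1 → run H
t=35: queue=[H,C] q_used=2 → run H
t=36: queue=[C,H] q_used=0 → run C
t=37: queue=[C,H] q_used=1 → run C
t=38: queue=[H] q_used=0 → run H
t=39: (idle)
t=40: (idle)
t=41: (idle)
t=42: (idle)
t=43: (idle)

context switches = 15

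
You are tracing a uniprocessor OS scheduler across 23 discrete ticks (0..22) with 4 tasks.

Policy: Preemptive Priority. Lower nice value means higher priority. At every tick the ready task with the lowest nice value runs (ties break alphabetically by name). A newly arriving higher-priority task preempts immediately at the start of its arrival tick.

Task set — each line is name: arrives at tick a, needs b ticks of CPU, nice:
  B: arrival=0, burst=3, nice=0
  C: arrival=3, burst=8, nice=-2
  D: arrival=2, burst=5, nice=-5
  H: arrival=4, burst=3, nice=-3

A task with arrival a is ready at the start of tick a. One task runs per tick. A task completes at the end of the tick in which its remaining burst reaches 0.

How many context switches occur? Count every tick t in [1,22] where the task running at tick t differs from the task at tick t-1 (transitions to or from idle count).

context switches = 5

t=0: ready={B} → run B
t=1: ready={B} → run B
t=2: ready={B,D} → run D
t=3: ready={B,C,D} → run D
t=4: ready={B,C,D,H} → run D
t=5: ready={B,C,D,H} → run D
t=6: ready={B,C,D,H} → run D
t=7: ready={B,C,H} → run H
t=8: ready={B,C,H} → run H
t=9: ready={B,C,H} → run H
t=10: ready={B,C} → run C
t=11: ready={B,C} → run C
t=12: ready={B,C} → run C
t=13: ready={B,C} → run C
t=14: ready={B,C} → run C
t=15: ready={B,C} → run C
t=16: ready={B,C} → run C
t=17: ready={B,C} → run C
t=18: ready={B} → run B
t=19: (idle)
t=20: (idle)
t=21: (idle)
t=22: (idle)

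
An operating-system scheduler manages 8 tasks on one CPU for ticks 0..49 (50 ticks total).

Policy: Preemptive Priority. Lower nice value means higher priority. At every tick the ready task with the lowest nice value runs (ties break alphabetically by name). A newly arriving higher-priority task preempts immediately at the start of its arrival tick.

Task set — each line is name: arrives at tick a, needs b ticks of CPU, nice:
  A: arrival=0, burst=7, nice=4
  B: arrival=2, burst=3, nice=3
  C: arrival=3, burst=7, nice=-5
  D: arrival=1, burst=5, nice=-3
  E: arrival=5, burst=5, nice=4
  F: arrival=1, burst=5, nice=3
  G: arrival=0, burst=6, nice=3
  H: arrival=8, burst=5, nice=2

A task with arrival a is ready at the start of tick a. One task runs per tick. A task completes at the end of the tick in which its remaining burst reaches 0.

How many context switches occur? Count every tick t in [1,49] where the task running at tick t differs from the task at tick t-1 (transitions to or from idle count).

context switches = 10

t=0: ready={A,G} → run G
t=1: ready={A,D,F,G} → run D
t=2: ready={A,B,D,F,G} → run D
t=3: ready={A,B,C,D,F,G} → run C
t=4: ready={A,B,C,D,F,G} → run C
t=5: ready={A,B,C,D,E,F,G} → run C
t=6: ready={A,B,C,D,E,F,G} → run C
t=7: ready={A,B,C,D,E,F,G} → run C
t=8: ready={A,B,C,D,E,F,G,H} → run C
t=9: ready={A,B,C,D,E,F,G,H} → run C
t=10: ready={A,B,D,E,F,G,H} → run D
t=11: ready={A,B,D,E,F,G,H} → run D
t=12: ready={A,B,D,E,F,G,H} → run D
t=13: ready={A,B,E,F,G,H} → run H
t=14: ready={A,B,E,F,G,H} → run H
t=15: ready={A,B,E,F,G,H} → run H
t=16: ready={A,B,E,F,G,H} → run H
t=17: ready={A,B,E,F,G,H} → run H
t=18: ready={A,B,E,F,G} → run B
t=19: ready={A,B,E,F,G} → run B
t=20: ready={A,B,E,F,G} → run B
t=21: ready={A,E,F,G} → run F
t=22: ready={A,E,F,G} → run F
t=23: ready={A,E,F,G} → run F
t=24: ready={A,E,F,G} → run F
t=25: ready={A,E,F,G} → run F
t=26: ready={A,E,G} → run G
t=27: ready={A,E,G} → run G
t=28: ready={A,E,G} → run G
t=29: ready={A,E,G} → run G
t=30: ready={A,E,G} → run G
t=31: ready={A,E} → run A
t=32: ready={A,E} → run A
t=33: ready={A,E} → run A
t=34: ready={A,E} → run A
t=35: ready={A,E} → run A
t=36: ready={A,E} → run A
t=37: ready={A,E} → run A
t=38: ready={E} → run E
t=39: ready={E} → run E
t=40: ready={E} → run E
t=41: ready={E} → run E
t=42: ready={E} → run E
t=43: (idle)
t=44: (idle)
t=45: (idle)
t=46: (idle)
t=47: (idle)
t=48: (idle)
t=49: (idle)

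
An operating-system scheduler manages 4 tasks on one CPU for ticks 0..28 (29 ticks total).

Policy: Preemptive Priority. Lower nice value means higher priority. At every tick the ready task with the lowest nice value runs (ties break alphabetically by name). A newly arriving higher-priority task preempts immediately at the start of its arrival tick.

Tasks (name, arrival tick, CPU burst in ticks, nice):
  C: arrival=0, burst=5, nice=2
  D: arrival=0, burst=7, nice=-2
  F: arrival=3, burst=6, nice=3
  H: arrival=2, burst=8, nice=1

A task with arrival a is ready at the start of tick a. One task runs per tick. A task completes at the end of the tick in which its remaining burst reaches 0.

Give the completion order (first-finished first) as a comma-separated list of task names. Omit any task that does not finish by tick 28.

completion order = D, H, C, F

t=0: ready={C,D} → run D
t=1: ready={C,D} → run D
t=2: ready={C,D,H} → run D
t=3: ready={C,D,F,H} → run D
t=4: ready={C,D,F,H} → run D
t=5: ready={C,D,F,H} → run D
t=6: ready={C,D,F,H} → run D
t=7: ready={C,F,H} → run H
t=8: ready={C,F,H} → run H
t=9: ready={C,F,H} → run H
t=10: ready={C,F,H} → run H
t=11: ready={C,F,H} → run H
t=12: ready={C,F,H} → run H
t=13: ready={C,F,H} → run H
t=14: ready={C,F,H} → run H
t=15: ready={C,F} → run C
t=16: ready={C,F} → run C
t=17: ready={C,F} → run C
t=18: ready={C,F} → run C
t=19: ready={C,F} → run C
t=20: ready={F} → run F
t=21: ready={F} → run F
t=22: ready={F} → run F
t=23: ready={F} → run F
t=24: ready={F} → run F
t=25: ready={F} → run F
t=26: (idle)
t=27: (idle)
t=28: (idle)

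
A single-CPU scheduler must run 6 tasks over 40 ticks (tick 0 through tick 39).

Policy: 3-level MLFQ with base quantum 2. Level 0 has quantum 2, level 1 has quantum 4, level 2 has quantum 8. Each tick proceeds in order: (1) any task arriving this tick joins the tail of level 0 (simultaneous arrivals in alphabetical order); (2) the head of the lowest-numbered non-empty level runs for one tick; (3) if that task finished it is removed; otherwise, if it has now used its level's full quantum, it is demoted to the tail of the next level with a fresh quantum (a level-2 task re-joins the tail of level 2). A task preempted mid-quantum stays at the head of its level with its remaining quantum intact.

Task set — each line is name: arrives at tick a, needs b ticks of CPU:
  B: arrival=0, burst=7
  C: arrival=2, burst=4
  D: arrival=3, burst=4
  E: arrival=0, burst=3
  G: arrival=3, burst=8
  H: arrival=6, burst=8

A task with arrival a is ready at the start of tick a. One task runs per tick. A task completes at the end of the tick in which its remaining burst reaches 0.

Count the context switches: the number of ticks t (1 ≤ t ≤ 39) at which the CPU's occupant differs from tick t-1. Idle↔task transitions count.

context switches = 15

t=0: L0/L1/L2 = BE/-/- → run B
t=1: L0/L1/L2 = BE/-/- → run B
t=2: L0/L1/L2 = EC/B/- → run E
t=3: L0/L1/L2 = ECDG/B/- → run E
t=4: L0/L1/L2 = CDG/BE/- → run C
t=5: L0/L1/L2 = CDG/BE/- → run C
t=6: L0/L1/L2 = DGH/BEC/- → run D
t=7: L0/L1/L2 = DGH/BEC/- → run D
t=8: L0/L1/L2 = GH/BECD/- → run G
t=9: L0/L1/L2 = GH/BECD/- → run G
t=10: L0/L1/L2 = H/BECDG/- → run H
t=11: L0/L1/L2 = H/BECDG/- → run H
t=12: L0/L1/L2 = -/BECDGH/- → run B
t=13: L0/L1/L2 = -/BECDGH/- → run B
t=14: L0/L1/L2 = -/BECDGH/- → run B
t=15: L0/L1/L2 = -/BECDGH/- → run B
t=16: L0/L1/L2 = -/ECDGH/B → run E
t=17: L0/L1/L2 = -/CDGH/B → run C
t=18: L0/L1/L2 = -/CDGH/B → run C
t=19: L0/L1/L2 = -/DGH/B → run D
t=20: L0/L1/L2 = -/DGH/B → run D
t=21: L0/L1/L2 = -/GH/B → run G
t=22: L0/L1/L2 = -/GH/B → run G
t=23: L0/L1/L2 = -/GH/B → run G
t=24: L0/L1/L2 = -/GH/B → run G
t=25: L0/L1/L2 = -/H/BG → run H
t=26: L0/L1/L2 = -/H/BG → run H
t=27: L0/L1/L2 = -/H/BG → run H
t=28: L0/L1/L2 = -/H/BG → run H
t=29: L0/L1/L2 = -/-/BGH → run B
t=30: L0/L1/L2 = -/-/GH → run G
t=31: L0/L1/L2 = -/-/GH → run G
t=32: L0/L1/L2 = -/-/H → run H
t=33: L0/L1/L2 = -/-/H → run H
t=34: (idle)
t=35: (idle)
t=36: (idle)
t=37: (idle)
t=38: (idle)
t=39: (idle)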